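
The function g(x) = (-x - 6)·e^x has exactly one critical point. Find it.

-7

g'(x) = (-1)·e^x + (-x - 6)·1·e^x = (-x - 7)·e^x. Since e^x > 0, the only critical point is x = -7.
g''(-7) has the same sign as -1 < 0, so this is a local maximum.
g(-7) = (1)·e^(-7) ≈ 0.0009.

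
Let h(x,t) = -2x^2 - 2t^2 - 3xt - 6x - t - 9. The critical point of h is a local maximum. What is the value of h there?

∂h/∂x = -4x - 3t - 6 = 0 and ∂h/∂t = -3x - 4t - 1 = 0, so (x, t) = (-3, 2).
The Hessian has h_{xx} = -4, h_{tt} = -4, h_{xt} = -3, giving D = 7 > 0 with h_{xx} < 0, so the point is a local maximum.
h(-3, 2) = -1.

-1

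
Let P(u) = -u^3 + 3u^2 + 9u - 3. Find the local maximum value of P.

Critical points: P'(u) = -3u^2 + 6u + 9 vanishes at u = -1, 3.
Second-derivative test with P''(u) = -6u + 6: P''(-1) = 12 > 0 ⇒ local minimum; P''(3) = -12 < 0 ⇒ local maximum.
The local maximum is P(3) = 24.

24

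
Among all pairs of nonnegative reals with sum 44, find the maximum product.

484

With x + y = 44, the product is P(x) = x(44 − x).
P'(x) = 44 − 2x = 0 gives x = 22; P'' = −2 < 0, so this is the maximum.
P = 22·22 = 484.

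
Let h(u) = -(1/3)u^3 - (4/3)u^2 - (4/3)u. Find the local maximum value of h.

32/81

h'(u) = -u^2 - (8/3)u - 4/3 = 0 at u = -2, -2/3.
h''(u) = -2u - 8/3. h''(-2) = 4/3 > 0 ⇒ local minimum; h''(-2/3) = -4/3 < 0 ⇒ local maximum.
The local maximum is h(-2/3) = 32/81.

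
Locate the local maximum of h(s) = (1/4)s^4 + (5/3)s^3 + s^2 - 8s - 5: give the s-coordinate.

h'(s) = s^3 + 5s^2 + 2s - 8. Setting h'(s) = 0 gives s ∈ {-4, -2, 1}.
h''(s) = 3s^2 + 10s + 2. h''(-4) = 10 > 0 ⇒ local minimum; h''(-2) = -6 < 0 ⇒ local maximum; h''(1) = 15 > 0 ⇒ local minimum.
The local maximum is h(-2) = 17/3.

-2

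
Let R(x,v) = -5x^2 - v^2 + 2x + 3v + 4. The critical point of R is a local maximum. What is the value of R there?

∂R/∂x = -10x + 2 = 0 and ∂R/∂v = -2v + 3 = 0, so (x, v) = (1/5, 3/2).
The Hessian has R_{xx} = -10, R_{vv} = -2, R_{xv} = 0, giving D = 20 > 0 with R_{xx} < 0, so the point is a local maximum.
R(1/5, 3/2) = 129/20.

129/20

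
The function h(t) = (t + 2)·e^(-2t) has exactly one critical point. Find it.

-3/2

Differentiating with the product rule gives h'(t) = (-2t - 3)·e^(-2t). Since e^(-2t) > 0, the only critical point is t = -3/2.
h''(-3/2) has the same sign as -2 < 0, so this is a local maximum.
h(-3/2) = (1/2)·e^(3) ≈ 10.0428.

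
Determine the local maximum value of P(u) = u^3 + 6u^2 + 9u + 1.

P'(u) = 3u^2 + 12u + 9. Setting P'(u) = 0 gives u ∈ {-3, -1}.
Since P''(u) = 6u + 12, we get P''(-3) = -6 < 0 ⇒ local maximum; P''(-1) = 6 > 0 ⇒ local minimum.
Thus P has its local maximum at u = -3, with value 1.

1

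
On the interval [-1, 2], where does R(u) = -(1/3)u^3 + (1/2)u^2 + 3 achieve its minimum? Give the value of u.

2

Differentiating, R'(u) = -u^2 + u; which vanishes at u = 0 and u = 1.
Candidates: R(-1) = 23/6,  R(0) = 3,  R(1) = 19/6,  R(2) = 7/3.
So the minimum is R(2) = 7/3.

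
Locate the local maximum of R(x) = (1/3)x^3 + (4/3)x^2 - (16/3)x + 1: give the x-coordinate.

-4

Critical points: R'(x) = x^2 + (8/3)x - 16/3 vanishes at x = -4, 4/3.
R''(x) = 2x + 8/3. R''(-4) = -16/3 < 0 ⇒ local maximum; R''(4/3) = 16/3 > 0 ⇒ local minimum.
The local maximum is R(-4) = 67/3.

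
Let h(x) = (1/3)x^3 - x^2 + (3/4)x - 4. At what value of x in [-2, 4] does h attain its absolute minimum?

Differentiating, h'(x) = x^2 - 2x + 3/4; which vanishes at x = 1/2 and x = 3/2.
Candidates: h(-2) = -73/6; h(1/2) = -23/6; h(3/2) = -4; h(4) = 13/3.
Hence the absolute minimum is -73/6 at x = -2.

-2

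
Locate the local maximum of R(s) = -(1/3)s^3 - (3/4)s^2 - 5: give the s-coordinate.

0

R'(s) = -s^2 - (3/2)s. Setting R'(s) = 0 gives s ∈ {-3/2, 0}.
Since R''(s) = -2s - 3/2, we get R''(-3/2) = 3/2 > 0 ⇒ local minimum; R''(0) = -3/2 < 0 ⇒ local maximum.
So the local maximum value is R(0) = -5.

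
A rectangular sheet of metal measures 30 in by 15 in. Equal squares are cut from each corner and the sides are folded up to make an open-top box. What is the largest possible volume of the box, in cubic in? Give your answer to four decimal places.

649.5191

With cut size x, the volume is V(x) = x(30 − 2x)(15 − 2x) for 0 < x < 7.5.
V'(x) = 12x^2 − 180x + 450. Setting V'(x) = 0 gives x ≈ 3.1699 (the root in (0, 7.5)).
V''(x) = 24x − 180 is negative there, so this is the maximum; V ≈ 649.5191.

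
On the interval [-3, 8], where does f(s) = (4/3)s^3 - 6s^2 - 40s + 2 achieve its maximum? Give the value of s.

-2

The derivative is 4s^2 - 12s - 40, which vanishes at s = -2 and s = 5.
Compare values at every candidate in [-3, 8]: f(-3) = 32,  f(-2) = 142/3,  f(5) = -544/3,  f(8) = -58/3.
Hence the absolute maximum is 142/3 at s = -2.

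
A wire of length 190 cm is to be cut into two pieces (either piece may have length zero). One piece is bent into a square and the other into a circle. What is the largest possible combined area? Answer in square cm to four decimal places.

2872.7467

Let x be the length used for the square. Square side x/4; circle radius (190−x)/(2π).
A(x) = (x/4)² + π·((190−x)/(2π))² = x²/16 + (190−x)²/(4π) for 0 ≤ x ≤ 190. A'(x) = x/8 − (190−x)/(2π) = 0 gives x = 4·190/(π+4) ≈ 106.4188.
A'' > 0, so the interior critical point is a minimum; the maximum is at an endpoint. A(0) = 2872.7467 and A(190) = 2256.2500, so the largest area is 2872.7467.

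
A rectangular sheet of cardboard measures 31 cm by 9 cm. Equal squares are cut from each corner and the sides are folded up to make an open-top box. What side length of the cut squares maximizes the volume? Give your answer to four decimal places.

2.0629

With cut size x, the volume is V(x) = x(31 − 2x)(9 − 2x) for 0 < x < 4.5.
V'(x) = 12x^2 − 160x + 279. Setting V'(x) = 0 gives x ≈ 2.0629 (the root in (0, 4.5)).
V''(x) = 24x − 160 is negative there, so this is the maximum; V ≈ 270.2197.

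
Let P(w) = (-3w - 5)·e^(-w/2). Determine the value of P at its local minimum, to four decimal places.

P'(w) = (-3)·e^(-w/2) + (-3w - 5)·(-1/2)·e^(-w/2) = ((3/2)w - 1/2)·e^(-w/2). Since e^(-w/2) > 0, the only critical point is w = 1/3.
P''(1/3) has the same sign as 3/2 > 0, so this is a local minimum.
P(1/3) = (-6)·e^(-1/6) ≈ -5.0789.

-5.0789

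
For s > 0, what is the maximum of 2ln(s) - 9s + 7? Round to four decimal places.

h'(s) = 2/s − 9 = 0 gives s = 2/9.
h''(s) = -2/s², which is negative for s > 0, so this is a local maximum.
h(2/9) = 2·ln(2/9) - 2 + 7 ≈ 1.9918.

1.9918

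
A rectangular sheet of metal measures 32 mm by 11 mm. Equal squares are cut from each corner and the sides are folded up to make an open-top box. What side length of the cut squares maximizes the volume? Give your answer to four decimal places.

With cut size x, the volume is V(x) = x(32 − 2x)(11 − 2x) for 0 < x < 5.5.
V'(x) = 12x^2 − 172x + 352. Setting V'(x) = 0 gives x ≈ 2.4733 (the root in (0, 5.5)).
V''(x) = 24x − 172 is negative there, so this is the maximum; V ≈ 405.0401.

2.4733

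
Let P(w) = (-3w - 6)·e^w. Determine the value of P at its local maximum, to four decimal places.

0.1494

P'(w) = (-3)·e^w + (-3w - 6)·1·e^w = (-3w - 9)·e^w. Since e^w > 0, the only critical point is w = -3.
P''(-3) has the same sign as -3 < 0, so this is a local maximum.
P(-3) = (3)·e^(-3) ≈ 0.1494.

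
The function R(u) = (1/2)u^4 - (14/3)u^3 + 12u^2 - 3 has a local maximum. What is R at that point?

39/2

R'(u) = 2u^3 - 14u^2 + 24u. Setting R'(u) = 0 gives u ∈ {0, 3, 4}.
Second-derivative test with R''(u) = 6u^2 - 28u + 24: R''(0) = 24 > 0 ⇒ local minimum; R''(3) = -6 < 0 ⇒ local maximum; R''(4) = 8 > 0 ⇒ local minimum.
Thus R has its local maximum at u = 3, with value 39/2.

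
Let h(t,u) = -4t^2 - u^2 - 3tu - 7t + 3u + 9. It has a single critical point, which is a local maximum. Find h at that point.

211/7

∂h/∂t = -8t - 3u - 7 = 0 and ∂h/∂u = -3t - 2u + 3 = 0, so (t, u) = (-23/7, 45/7).
The Hessian has h_{tt} = -8, h_{uu} = -2, h_{tu} = -3, giving D = 7 > 0 with h_{tt} < 0, so the point is a local maximum.
h(-23/7, 45/7) = 211/7.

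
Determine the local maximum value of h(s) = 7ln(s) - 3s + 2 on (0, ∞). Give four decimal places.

0.9311

h'(s) = 7/s − 3 = 0 gives s = 7/3.
h''(s) = -7/s², which is negative for s > 0, so this is a local maximum.
h(7/3) = 7·ln(7/3) - 7 + 2 ≈ 0.9311.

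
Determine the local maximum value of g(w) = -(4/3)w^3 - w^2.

0

g'(w) = -4w^2 - 2w. Setting g'(w) = 0 gives w ∈ {-1/2, 0}.
Second-derivative test with g''(w) = -8w - 2: g''(-1/2) = 2 > 0 ⇒ local minimum; g''(0) = -2 < 0 ⇒ local maximum.
Thus g has its local maximum at w = 0, with value 0.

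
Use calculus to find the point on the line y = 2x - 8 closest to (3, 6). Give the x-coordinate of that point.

31/5

Minimize D(x)^2 = (x - 3)^2 + (2x - 14)^2.
d/dx[D^2] = 2(x - 3) + 2·2·(2x - 14) = 0 ⇒ x = 31/5.
Then y = 22/5 and the distance is √(64/5) ≈ 3.5777.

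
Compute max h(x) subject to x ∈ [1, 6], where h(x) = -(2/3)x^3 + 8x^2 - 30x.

h'(x) = -2x^2 + 16x - 30, which vanishes at x = 3 and x = 5.
Candidates: h(1) = -68/3, h(3) = -36, h(5) = -100/3, h(6) = -36.
Hence the absolute maximum is -68/3 at x = 1.

-68/3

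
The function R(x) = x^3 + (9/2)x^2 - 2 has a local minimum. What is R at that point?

-2

R'(x) = 3x^2 + 9x. Setting R'(x) = 0 gives x ∈ {-3, 0}.
Second-derivative test with R''(x) = 6x + 9: R''(-3) = -9 < 0 ⇒ local maximum; R''(0) = 9 > 0 ⇒ local minimum.
Thus R has its local minimum at x = 0, with value -2.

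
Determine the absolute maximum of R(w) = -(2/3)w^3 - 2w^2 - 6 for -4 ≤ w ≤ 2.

14/3

R'(w) = -2w^2 - 4w, which vanishes at w = -2 and w = 0.
Candidates: R(-4) = 14/3, R(-2) = -26/3, R(0) = -6, R(2) = -58/3.
So the maximum is R(-4) = 14/3.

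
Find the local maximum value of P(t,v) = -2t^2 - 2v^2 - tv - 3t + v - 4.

-37/15

∂P/∂t = -4t - v - 3 = 0 and ∂P/∂v = -t - 4v + 1 = 0, so (t, v) = (-13/15, 7/15).
The Hessian has P_{tt} = -4, P_{vv} = -4, P_{tv} = -1, giving D = 15 > 0 with P_{tt} < 0, so the point is a local maximum.
P(-13/15, 7/15) = -37/15.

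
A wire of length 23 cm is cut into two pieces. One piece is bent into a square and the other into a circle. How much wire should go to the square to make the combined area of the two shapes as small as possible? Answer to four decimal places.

12.8823

Let x be the length used for the square. Square side x/4; circle radius (23−x)/(2π).
A(x) = (x/4)² + π·((23−x)/(2π))² = x²/16 + (23−x)²/(4π) for 0 ≤ x ≤ 23. A'(x) = x/8 − (23−x)/(2π) = 0 gives x = 4·23/(π+4) ≈ 12.8823.
A'' = 1/8 + 1/(2π) > 0, so this gives the minimum combined area; x ≈ 12.8823 cm to the square.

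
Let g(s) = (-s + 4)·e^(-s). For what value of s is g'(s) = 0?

Differentiating with the product rule gives g'(s) = (s - 5)·e^(-s). Since e^(-s) > 0, the only critical point is s = 5.
g''(5) has the same sign as 1 > 0, so this is a local minimum.
g(5) = (-1)·e^(-5) ≈ -0.0067.

5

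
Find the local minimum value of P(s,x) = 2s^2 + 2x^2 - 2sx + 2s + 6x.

∂P/∂s = 4s - 2x + 2 = 0 and ∂P/∂x = -2s + 4x + 6 = 0, so (s, x) = (-5/3, -7/3).
The Hessian has P_{ss} = 4, P_{xx} = 4, P_{sx} = -2, giving D = 12 > 0 with P_{ss} > 0, so the point is a local minimum.
P(-5/3, -7/3) = -26/3.

-26/3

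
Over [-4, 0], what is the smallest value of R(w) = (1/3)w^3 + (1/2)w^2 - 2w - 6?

-34/3

Differentiating, R'(w) = w^2 + w - 2; whose only zero in [-4, 0] is w = -2.
Compare values at every candidate in [-4, 0]: R(-4) = -34/3; R(-2) = -8/3; R(0) = -6.
The minimum over the interval is -34/3, attained at w = -4.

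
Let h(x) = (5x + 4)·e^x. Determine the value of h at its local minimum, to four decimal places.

h'(x) = 5·e^x + (5x + 4)·1·e^x = (5x + 9)·e^x. Since e^x > 0, the only critical point is x = -9/5.
h''(-9/5) has the same sign as 5 > 0, so this is a local minimum.
h(-9/5) = (-5)·e^(-9/5) ≈ -0.8265.

-0.8265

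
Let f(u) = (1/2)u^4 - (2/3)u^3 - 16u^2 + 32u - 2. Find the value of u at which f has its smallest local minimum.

-4

Critical points: f'(u) = 2u^3 - 2u^2 - 32u + 32 vanishes at u = -4, 1, 4.
Second-derivative test with f''(u) = 6u^2 - 4u - 32: f''(-4) = 80 > 0 ⇒ local minimum; f''(1) = -30 < 0 ⇒ local maximum; f''(4) = 48 > 0 ⇒ local minimum.
So the smallest local minimum value is f(-4) = -646/3.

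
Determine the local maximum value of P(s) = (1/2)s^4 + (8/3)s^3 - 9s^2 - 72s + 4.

215/2

P'(s) = 2s^3 + 8s^2 - 18s - 72. Setting P'(s) = 0 gives s ∈ {-4, -3, 3}.
Second-derivative test with P''(s) = 6s^2 + 16s - 18: P''(-4) = 14 > 0 ⇒ local minimum; P''(-3) = -12 < 0 ⇒ local maximum; P''(3) = 84 > 0 ⇒ local minimum.
So the local maximum value is P(-3) = 215/2.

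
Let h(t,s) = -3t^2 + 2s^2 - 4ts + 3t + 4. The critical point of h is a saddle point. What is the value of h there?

∂h/∂t = -6t - 4s + 3 = 0 and ∂h/∂s = -4t + 4s = 0, so (t, s) = (3/10, 3/10).
The Hessian has h_{tt} = -6, h_{ss} = 4, h_{ts} = -4, giving D = -40 < 0, so the point is a saddle point.
h(3/10, 3/10) = 89/20.

89/20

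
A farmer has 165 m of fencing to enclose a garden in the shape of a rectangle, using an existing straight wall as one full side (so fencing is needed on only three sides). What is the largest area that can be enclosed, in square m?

Let the sides perpendicular to the wall have length x and the parallel side y, so 2x + y = 165 and the area is A = xy = x(165 − 2x).
A'(x) = 165 − 4x = 0 gives x = 165/4, and A''(x) = −4 < 0 confirms a maximum.
Then y = 165 − 2·165/4 = 165/2 and A = 27225/8.

27225/8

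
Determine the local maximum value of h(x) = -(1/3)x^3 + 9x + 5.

h'(x) = -x^2 + 9 = 0 at x = -3, 3.
Second-derivative test with h''(x) = -2x: h''(-3) = 6 > 0 ⇒ local minimum; h''(3) = -6 < 0 ⇒ local maximum.
The local maximum is h(3) = 23.

23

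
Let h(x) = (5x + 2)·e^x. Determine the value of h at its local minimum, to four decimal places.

Differentiating with the product rule gives h'(x) = (5x + 7)·e^x. Since e^x > 0, the only critical point is x = -7/5.
h''(-7/5) has the same sign as 5 > 0, so this is a local minimum.
h(-7/5) = (-5)·e^(-7/5) ≈ -1.2330.

-1.2330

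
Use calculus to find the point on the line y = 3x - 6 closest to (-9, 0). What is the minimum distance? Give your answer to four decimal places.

10.4355

Minimize D(x)^2 = (x + 9)^2 + (3x - 6)^2.
d/dx[D^2] = 2(x + 9) + 2·3·(3x - 6) = 0 ⇒ x = 9/10.
Then y = -33/10 and the distance is √(1089/10) ≈ 10.4355.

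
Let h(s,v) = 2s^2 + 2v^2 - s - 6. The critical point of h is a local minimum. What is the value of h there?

∂h/∂s = 4s - 1 = 0 and ∂h/∂v = 4v = 0, so (s, v) = (1/4, 0).
The Hessian has h_{ss} = 4, h_{vv} = 4, h_{sv} = 0, giving D = 16 > 0 with h_{ss} > 0, so the point is a local minimum.
h(1/4, 0) = -49/8.

-49/8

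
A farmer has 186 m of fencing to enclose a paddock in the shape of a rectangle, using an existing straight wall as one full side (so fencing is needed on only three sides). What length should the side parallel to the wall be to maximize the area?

93

Let the sides perpendicular to the wall have length x and the parallel side y, so 2x + y = 186 and the area is A = xy = x(186 − 2x).
A'(x) = 186 − 4x = 0 gives x = 93/2, and A''(x) = −4 < 0 confirms a maximum.
Then y = 186 − 2·93/2 = 93 and A = 8649/2.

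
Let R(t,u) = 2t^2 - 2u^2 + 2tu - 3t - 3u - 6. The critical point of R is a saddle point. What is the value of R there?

-69/10

∂R/∂t = 4t + 2u - 3 = 0 and ∂R/∂u = 2t - 4u - 3 = 0, so (t, u) = (9/10, -3/10).
The Hessian has R_{tt} = 4, R_{uu} = -4, R_{tu} = 2, giving D = -20 < 0, so the point is a saddle point.
R(9/10, -3/10) = -69/10.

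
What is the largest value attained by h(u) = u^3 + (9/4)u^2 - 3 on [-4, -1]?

-21/16

h'(u) = 3u^2 + (9/2)u, whose only zero in [-4, -1] is u = -3/2.
Candidates: h(-4) = -31, h(-3/2) = -21/16, h(-1) = -7/4.
Hence the absolute maximum is -21/16 at u = -3/2.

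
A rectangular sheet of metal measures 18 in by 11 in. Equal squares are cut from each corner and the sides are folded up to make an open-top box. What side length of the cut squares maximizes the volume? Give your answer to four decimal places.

With cut size x, the volume is V(x) = x(18 − 2x)(11 − 2x) for 0 < x < 5.5.
V'(x) = 12x^2 − 116x + 198. Setting V'(x) = 0 gives x ≈ 2.2140 (the root in (0, 5.5)).
V''(x) = 24x − 116 is negative there, so this is the maximum; V ≈ 197.4781.

2.2140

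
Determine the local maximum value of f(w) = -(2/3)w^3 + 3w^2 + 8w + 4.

f'(w) = -2w^2 + 6w + 8 = 0 at w = -1, 4.
f''(w) = -4w + 6. f''(-1) = 10 > 0 ⇒ local minimum; f''(4) = -10 < 0 ⇒ local maximum.
Thus f has its local maximum at w = 4, with value 124/3.

124/3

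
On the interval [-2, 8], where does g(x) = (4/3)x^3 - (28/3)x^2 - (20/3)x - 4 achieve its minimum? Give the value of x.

The derivative is 4x^2 - (56/3)x - 20/3, which vanishes at x = -1/3 and x = 5.
Candidates: g(-2) = -116/3; g(-1/3) = -232/81; g(5) = -104; g(8) = 28.
Hence the absolute minimum is -104 at x = 5.

5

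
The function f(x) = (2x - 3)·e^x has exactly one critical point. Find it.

1/2

By the product rule, f'(x) = (2x - 1)·e^x. Since e^x > 0, the only critical point is x = 1/2.
f''(1/2) has the same sign as 2 > 0, so this is a local minimum.
f(1/2) = (-2)·e^(1/2) ≈ -3.2974.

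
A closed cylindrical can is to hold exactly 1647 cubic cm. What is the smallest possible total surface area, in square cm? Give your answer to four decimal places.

772.0468

With radius r and height h, πr²h = 1647 so h = 1647/(πr²), and S(r) = 2πr² + 2πrh = 2πr² + 2·1647/r.
S'(r) = 4πr − 2·1647/r² = 0 ⇒ r³ = 1647/(2π), so r ≈ 6.3999 and h = 2r ≈ 12.7997.
S''(r) = 4π + 4·1647/r³ > 0, so this is the minimum; S ≈ 772.0468.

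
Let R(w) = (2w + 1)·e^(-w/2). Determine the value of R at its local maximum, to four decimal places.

1.8895

R'(w) = 2·e^(-w/2) + (2w + 1)·(-1/2)·e^(-w/2) = (-w + 3/2)·e^(-w/2). Since e^(-w/2) > 0, the only critical point is w = 3/2.
R''(3/2) has the same sign as -1 < 0, so this is a local maximum.
R(3/2) = (4)·e^(-3/4) ≈ 1.8895.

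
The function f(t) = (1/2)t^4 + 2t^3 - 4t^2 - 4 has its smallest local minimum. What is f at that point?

f'(t) = 2t^3 + 6t^2 - 8t. Setting f'(t) = 0 gives t ∈ {-4, 0, 1}.
Since f''(t) = 6t^2 + 12t - 8, we get f''(-4) = 40 > 0 ⇒ local minimum; f''(0) = -8 < 0 ⇒ local maximum; f''(1) = 10 > 0 ⇒ local minimum.
Thus f has its smallest local minimum at t = -4, with value -68.

-68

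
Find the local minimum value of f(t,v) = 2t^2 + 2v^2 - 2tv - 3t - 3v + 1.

-7/2

∂f/∂t = 4t - 2v - 3 = 0 and ∂f/∂v = -2t + 4v - 3 = 0, so (t, v) = (3/2, 3/2).
The Hessian has f_{tt} = 4, f_{vv} = 4, f_{tv} = -2, giving D = 12 > 0 with f_{tt} > 0, so the point is a local minimum.
f(3/2, 3/2) = -7/2.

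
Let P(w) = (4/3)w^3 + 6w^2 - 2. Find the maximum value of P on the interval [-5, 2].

98/3

Differentiating, P'(w) = 4w^2 + 12w; which vanishes at w = -3 and w = 0.
Compare values at every candidate in [-5, 2]: P(-5) = -56/3, P(-3) = 16, P(0) = -2, P(2) = 98/3.
So the maximum is P(2) = 98/3.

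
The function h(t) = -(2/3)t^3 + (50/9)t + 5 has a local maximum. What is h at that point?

h'(t) = -2t^2 + 50/9. Setting h'(t) = 0 gives t ∈ {-5/3, 5/3}.
Since h''(t) = -4t, we get h''(-5/3) = 20/3 > 0 ⇒ local minimum; h''(5/3) = -20/3 < 0 ⇒ local maximum.
The local maximum is h(5/3) = 905/81.

905/81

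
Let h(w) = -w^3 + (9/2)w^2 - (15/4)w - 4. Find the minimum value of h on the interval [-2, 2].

-39/8

h'(w) = -3w^2 + 9w - 15/4, whose only zero in [-2, 2] is w = 1/2.
Evaluating at the critical points and endpoints: h(-2) = 59/2,  h(1/2) = -39/8,  h(2) = -3/2.
So the minimum is h(1/2) = -39/8.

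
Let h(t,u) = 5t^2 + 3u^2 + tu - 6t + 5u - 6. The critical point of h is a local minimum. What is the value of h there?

-617/59

∂h/∂t = 10t + u - 6 = 0 and ∂h/∂u = t + 6u + 5 = 0, so (t, u) = (41/59, -56/59).
The Hessian has h_{tt} = 10, h_{uu} = 6, h_{tu} = 1, giving D = 59 > 0 with h_{tt} > 0, so the point is a local minimum.
h(41/59, -56/59) = -617/59.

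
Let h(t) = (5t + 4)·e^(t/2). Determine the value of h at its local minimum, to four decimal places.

-2.4660

h'(t) = 5·e^(t/2) + (5t + 4)·(1/2)·e^(t/2) = ((5/2)t + 7)·e^(t/2). Since e^(t/2) > 0, the only critical point is t = -14/5.
h''(-14/5) has the same sign as 5/2 > 0, so this is a local minimum.
h(-14/5) = (-10)·e^(-7/5) ≈ -2.4660.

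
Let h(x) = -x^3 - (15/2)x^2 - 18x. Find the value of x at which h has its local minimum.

h'(x) = -3x^2 - 15x - 18 = 0 at x = -3, -2.
h''(x) = -6x - 15. h''(-3) = 3 > 0 ⇒ local minimum; h''(-2) = -3 < 0 ⇒ local maximum.
Thus h has its local minimum at x = -3, with value 27/2.

-3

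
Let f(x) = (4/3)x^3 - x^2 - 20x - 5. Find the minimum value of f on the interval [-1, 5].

Differentiating, f'(x) = 4x^2 - 2x - 20; whose only zero in [-1, 5] is x = 5/2.
Evaluating at the critical points and endpoints: f(-1) = 38/3,  f(5/2) = -485/12,  f(5) = 110/3.
So the minimum is f(5/2) = -485/12.

-485/12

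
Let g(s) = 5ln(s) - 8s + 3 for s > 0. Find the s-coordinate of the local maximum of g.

g'(s) = 5/s − 8 = 0 gives s = 5/8.
g''(s) = -5/s², which is negative for s > 0, so this is a local maximum.
g(5/8) = 5·ln(5/8) - 5 + 3 ≈ -4.3500.

5/8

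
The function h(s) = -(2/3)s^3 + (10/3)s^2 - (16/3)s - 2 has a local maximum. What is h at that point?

h'(s) = -2s^2 + (20/3)s - 16/3 = 0 at s = 4/3, 2.
Since h''(s) = -4s + 20/3, we get h''(4/3) = 4/3 > 0 ⇒ local minimum; h''(2) = -4/3 < 0 ⇒ local maximum.
The local maximum is h(2) = -14/3.

-14/3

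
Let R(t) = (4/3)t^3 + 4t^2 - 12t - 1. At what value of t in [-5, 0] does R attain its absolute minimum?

-5

Differentiating, R'(t) = 4t^2 + 8t - 12; whose only zero in [-5, 0] is t = -3.
Evaluating at the critical points and endpoints: R(-5) = -23/3; R(-3) = 35; R(0) = -1.
So the minimum is R(-5) = -23/3.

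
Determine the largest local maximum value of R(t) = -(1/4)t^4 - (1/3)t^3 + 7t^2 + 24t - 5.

R'(t) = -t^3 - t^2 + 14t + 24. Setting R'(t) = 0 gives t ∈ {-3, -2, 4}.
Second-derivative test with R''(t) = -3t^2 - 2t + 14: R''(-3) = -7 < 0 ⇒ local maximum; R''(-2) = 6 > 0 ⇒ local minimum; R''(4) = -42 < 0 ⇒ local maximum.
Thus R has its largest local maximum at t = 4, with value 353/3.

353/3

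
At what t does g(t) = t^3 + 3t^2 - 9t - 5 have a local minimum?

1

g'(t) = 3t^2 + 6t - 9. Setting g'(t) = 0 gives t ∈ {-3, 1}.
g''(t) = 6t + 6. g''(-3) = -12 < 0 ⇒ local maximum; g''(1) = 12 > 0 ⇒ local minimum.
So the local minimum value is g(1) = -10.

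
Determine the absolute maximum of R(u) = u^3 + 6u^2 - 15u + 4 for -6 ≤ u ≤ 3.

104

The derivative is 3u^2 + 12u - 15, which vanishes at u = -5 and u = 1.
Candidates: R(-6) = 94,  R(-5) = 104,  R(1) = -4,  R(3) = 40.
So the maximum is R(-5) = 104.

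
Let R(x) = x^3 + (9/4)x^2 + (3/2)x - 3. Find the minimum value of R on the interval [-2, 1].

The derivative is 3x^2 + (9/2)x + 3/2, which vanishes at x = -1 and x = -1/2.
Evaluating at the critical points and endpoints: R(-2) = -5,  R(-1) = -13/4,  R(-1/2) = -53/16,  R(1) = 7/4.
The minimum over the interval is -5, attained at x = -2.

-5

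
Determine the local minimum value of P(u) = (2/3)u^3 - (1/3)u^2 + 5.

404/81

P'(u) = 2u^2 - (2/3)u = 0 at u = 0, 1/3.
Since P''(u) = 4u - 2/3, we get P''(0) = -2/3 < 0 ⇒ local maximum; P''(1/3) = 2/3 > 0 ⇒ local minimum.
So the local minimum value is P(1/3) = 404/81.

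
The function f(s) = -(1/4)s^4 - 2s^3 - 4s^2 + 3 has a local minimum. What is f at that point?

-1

Critical points: f'(s) = -s^3 - 6s^2 - 8s vanishes at s = -4, -2, 0.
f''(s) = -3s^2 - 12s - 8. f''(-4) = -8 < 0 ⇒ local maximum; f''(-2) = 4 > 0 ⇒ local minimum; f''(0) = -8 < 0 ⇒ local maximum.
Thus f has its local minimum at s = -2, with value -1.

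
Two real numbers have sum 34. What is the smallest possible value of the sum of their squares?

578

With a + b = 34, a^2 + b^2 = a^2 + (34 − a)^2.
The derivative 2a − 2(34 − a) = 4a − 68 vanishes at a = 17; second derivative 4 > 0, a minimum.
The minimum is 2·(17)^2 = 578.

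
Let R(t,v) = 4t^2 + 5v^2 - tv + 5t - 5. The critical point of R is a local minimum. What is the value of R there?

-520/79

∂R/∂t = 8t - v + 5 = 0 and ∂R/∂v = -t + 10v = 0, so (t, v) = (-50/79, -5/79).
The Hessian has R_{tt} = 8, R_{vv} = 10, R_{tv} = -1, giving D = 79 > 0 with R_{tt} > 0, so the point is a local minimum.
R(-50/79, -5/79) = -520/79.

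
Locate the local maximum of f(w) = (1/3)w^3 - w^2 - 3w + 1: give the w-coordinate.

Critical points: f'(w) = w^2 - 2w - 3 vanishes at w = -1, 3.
Since f''(w) = 2w - 2, we get f''(-1) = -4 < 0 ⇒ local maximum; f''(3) = 4 > 0 ⇒ local minimum.
So the local maximum value is f(-1) = 8/3.

-1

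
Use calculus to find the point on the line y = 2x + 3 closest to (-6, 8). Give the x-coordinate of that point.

4/5

Minimize D(x)^2 = (x + 6)^2 + (2x - 5)^2.
d/dx[D^2] = 2(x + 6) + 2·2·(2x - 5) = 0 ⇒ x = 4/5.
Then y = 23/5 and the distance is √(289/5) ≈ 7.6026.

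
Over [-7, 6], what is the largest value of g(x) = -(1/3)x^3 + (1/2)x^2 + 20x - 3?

g'(x) = -x^2 + x + 20, which vanishes at x = -4 and x = 5.
Evaluating at the critical points and endpoints: g(-7) = -25/6,  g(-4) = -161/3,  g(5) = 407/6,  g(6) = 63.
Hence the absolute maximum is 407/6 at x = 5.

407/6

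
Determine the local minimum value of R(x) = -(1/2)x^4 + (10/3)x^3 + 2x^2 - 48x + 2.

-149/2

R'(x) = -2x^3 + 10x^2 + 4x - 48 = 0 at x = -2, 3, 4.
Second-derivative test with R''(x) = -6x^2 + 20x + 4: R''(-2) = -60 < 0 ⇒ local maximum; R''(3) = 10 > 0 ⇒ local minimum; R''(4) = -12 < 0 ⇒ local maximum.
The local minimum is R(3) = -149/2.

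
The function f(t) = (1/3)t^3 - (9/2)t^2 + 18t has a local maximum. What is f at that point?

Critical points: f'(t) = t^2 - 9t + 18 vanishes at t = 3, 6.
f''(t) = 2t - 9. f''(3) = -3 < 0 ⇒ local maximum; f''(6) = 3 > 0 ⇒ local minimum.
Thus f has its local maximum at t = 3, with value 45/2.

45/2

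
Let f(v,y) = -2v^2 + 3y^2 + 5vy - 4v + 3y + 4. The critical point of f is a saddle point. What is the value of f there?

∂f/∂v = -4v + 5y - 4 = 0 and ∂f/∂y = 5v + 6y + 3 = 0, so (v, y) = (-39/49, 8/49).
The Hessian has f_{vv} = -4, f_{yy} = 6, f_{vy} = 5, giving D = -49 < 0, so the point is a saddle point.
f(-39/49, 8/49) = 286/49.

286/49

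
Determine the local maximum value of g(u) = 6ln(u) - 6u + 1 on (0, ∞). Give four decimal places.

-5.0000

g'(u) = 6/u − 6 = 0 gives u = 1.
g''(u) = -6/u², which is negative for u > 0, so this is a local maximum.
g(1) = 6·ln(1) - 6 + 1 ≈ -5.0000.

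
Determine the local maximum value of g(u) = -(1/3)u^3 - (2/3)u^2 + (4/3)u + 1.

121/81

g'(u) = -u^2 - (4/3)u + 4/3. Setting g'(u) = 0 gives u ∈ {-2, 2/3}.
g''(u) = -2u - 4/3. g''(-2) = 8/3 > 0 ⇒ local minimum; g''(2/3) = -8/3 < 0 ⇒ local maximum.
So the local maximum value is g(2/3) = 121/81.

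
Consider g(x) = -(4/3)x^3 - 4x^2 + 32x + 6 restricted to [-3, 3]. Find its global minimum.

g'(x) = -4x^2 - 8x + 32, whose only zero in [-3, 3] is x = 2.
Candidates: g(-3) = -90, g(2) = 130/3, g(3) = 30.
The minimum over the interval is -90, attained at x = -3.

-90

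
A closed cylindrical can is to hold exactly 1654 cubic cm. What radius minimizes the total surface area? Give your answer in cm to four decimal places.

With radius r and height h, πr²h = 1654 so h = 1654/(πr²), and S(r) = 2πr² + 2πrh = 2πr² + 2·1654/r.
S'(r) = 4πr − 2·1654/r² = 0 ⇒ r³ = 1654/(2π), so r ≈ 6.4089 and h = 2r ≈ 12.8179.
S''(r) = 4π + 4·1654/r³ > 0, so this is the minimum; S ≈ 774.2328.

6.4089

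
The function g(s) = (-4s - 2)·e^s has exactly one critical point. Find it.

By the product rule, g'(s) = (-4s - 6)·e^s. Since e^s > 0, the only critical point is s = -3/2.
g''(-3/2) has the same sign as -4 < 0, so this is a local maximum.
g(-3/2) = (4)·e^(-3/2) ≈ 0.8925.

-3/2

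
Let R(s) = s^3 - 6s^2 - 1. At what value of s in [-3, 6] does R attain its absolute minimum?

-3

R'(s) = 3s^2 - 12s, which vanishes at s = 0 and s = 4.
Evaluating at the critical points and endpoints: R(-3) = -82; R(0) = -1; R(4) = -33; R(6) = -1.
The minimum over the interval is -82, attained at s = -3.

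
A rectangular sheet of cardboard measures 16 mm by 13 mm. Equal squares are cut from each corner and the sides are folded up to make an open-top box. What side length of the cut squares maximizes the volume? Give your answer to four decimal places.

With cut size x, the volume is V(x) = x(16 − 2x)(13 − 2x) for 0 < x < 6.5.
V'(x) = 12x^2 − 116x + 208. Setting V'(x) = 0 gives x ≈ 2.3782 (the root in (0, 6.5)).
V''(x) = 24x − 116 is negative there, so this is the maximum; V ≈ 220.4300.

2.3782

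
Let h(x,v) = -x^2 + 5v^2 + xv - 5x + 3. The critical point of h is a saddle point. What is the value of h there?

∂h/∂x = -2x + v - 5 = 0 and ∂h/∂v = x + 10v = 0, so (x, v) = (-50/21, 5/21).
The Hessian has h_{xx} = -2, h_{vv} = 10, h_{xv} = 1, giving D = -21 < 0, so the point is a saddle point.
h(-50/21, 5/21) = 188/21.

188/21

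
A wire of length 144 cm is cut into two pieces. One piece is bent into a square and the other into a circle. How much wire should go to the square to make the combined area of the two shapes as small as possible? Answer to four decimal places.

Let x be the length used for the square. Square side x/4; circle radius (144−x)/(2π).
A(x) = (x/4)² + π·((144−x)/(2π))² = x²/16 + (144−x)²/(4π) for 0 ≤ x ≤ 144. A'(x) = x/8 − (144−x)/(2π) = 0 gives x = 4·144/(π+4) ≈ 80.6543.
A'' = 1/8 + 1/(2π) > 0, so this gives the minimum combined area; x ≈ 80.6543 cm to the square.

80.6543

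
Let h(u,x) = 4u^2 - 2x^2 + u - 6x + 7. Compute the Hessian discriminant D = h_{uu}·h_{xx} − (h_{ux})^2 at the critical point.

-32

∂h/∂u = 8u + 1 = 0 and ∂h/∂x = -4x - 6 = 0, so (u, x) = (-1/8, -3/2).
The Hessian has h_{uu} = 8, h_{xx} = -4, h_{ux} = 0, giving D = -32 < 0, so the point is a saddle point.
D = (8)·(-4) − (0)^2 = -32.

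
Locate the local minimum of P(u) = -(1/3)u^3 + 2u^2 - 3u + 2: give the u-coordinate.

P'(u) = -u^2 + 4u - 3 = 0 at u = 1, 3.
Second-derivative test with P''(u) = -2u + 4: P''(1) = 2 > 0 ⇒ local minimum; P''(3) = -2 < 0 ⇒ local maximum.
Thus P has its local minimum at u = 1, with value 2/3.

1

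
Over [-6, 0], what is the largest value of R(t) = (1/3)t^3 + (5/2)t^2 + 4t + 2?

14/3

R'(t) = t^2 + 5t + 4, which vanishes at t = -4 and t = -1.
Compare values at every candidate in [-6, 0]: R(-6) = -4,  R(-4) = 14/3,  R(-1) = 1/6,  R(0) = 2.
So the maximum is R(-4) = 14/3.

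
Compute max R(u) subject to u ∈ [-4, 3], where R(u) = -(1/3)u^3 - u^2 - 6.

-2/3

The derivative is -u^2 - 2u, which vanishes at u = -2 and u = 0.
Evaluating at the critical points and endpoints: R(-4) = -2/3; R(-2) = -22/3; R(0) = -6; R(3) = -24.
The maximum over the interval is -2/3, attained at u = -4.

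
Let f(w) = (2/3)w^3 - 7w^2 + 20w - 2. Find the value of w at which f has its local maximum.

2

Critical points: f'(w) = 2w^2 - 14w + 20 vanishes at w = 2, 5.
Second-derivative test with f''(w) = 4w - 14: f''(2) = -6 < 0 ⇒ local maximum; f''(5) = 6 > 0 ⇒ local minimum.
Thus f has its local maximum at w = 2, with value 46/3.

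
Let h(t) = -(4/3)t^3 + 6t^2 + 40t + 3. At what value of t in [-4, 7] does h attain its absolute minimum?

h'(t) = -4t^2 + 12t + 40, which vanishes at t = -2 and t = 5.
Compare values at every candidate in [-4, 7]: h(-4) = 73/3, h(-2) = -127/3, h(5) = 559/3, h(7) = 359/3.
Hence the absolute minimum is -127/3 at t = -2.

-2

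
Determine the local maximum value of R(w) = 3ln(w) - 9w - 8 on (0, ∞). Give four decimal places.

R'(w) = 3/w − 9 = 0 gives w = 1/3.
R''(w) = -3/w², which is negative for w > 0, so this is a local maximum.
R(1/3) = 3·ln(1/3) - 3 - 8 ≈ -14.2958.

-14.2958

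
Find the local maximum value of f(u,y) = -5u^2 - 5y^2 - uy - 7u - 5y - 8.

∂f/∂u = -10u - y - 7 = 0 and ∂f/∂y = -u - 10y - 5 = 0, so (u, y) = (-65/99, -43/99).
The Hessian has f_{uu} = -10, f_{yy} = -10, f_{uy} = -1, giving D = 99 > 0 with f_{uu} < 0, so the point is a local maximum.
f(-65/99, -43/99) = -457/99.

-457/99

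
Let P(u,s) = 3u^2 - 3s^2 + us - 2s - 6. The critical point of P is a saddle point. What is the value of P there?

-210/37

∂P/∂u = 6u + s = 0 and ∂P/∂s = u - 6s - 2 = 0, so (u, s) = (2/37, -12/37).
The Hessian has P_{uu} = 6, P_{ss} = -6, P_{us} = 1, giving D = -37 < 0, so the point is a saddle point.
P(2/37, -12/37) = -210/37.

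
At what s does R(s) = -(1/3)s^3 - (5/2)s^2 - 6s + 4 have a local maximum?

-2

R'(s) = -s^2 - 5s - 6 = 0 at s = -3, -2.
R''(s) = -2s - 5. R''(-3) = 1 > 0 ⇒ local minimum; R''(-2) = -1 < 0 ⇒ local maximum.
So the local maximum value is R(-2) = 26/3.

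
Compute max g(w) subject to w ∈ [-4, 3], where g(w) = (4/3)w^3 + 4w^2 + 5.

77

Differentiating, g'(w) = 4w^2 + 8w; which vanishes at w = -2 and w = 0.
Compare values at every candidate in [-4, 3]: g(-4) = -49/3,  g(-2) = 31/3,  g(0) = 5,  g(3) = 77.
So the maximum is g(3) = 77.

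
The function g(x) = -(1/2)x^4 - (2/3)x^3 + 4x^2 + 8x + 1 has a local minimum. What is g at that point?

-17/6

Critical points: g'(x) = -2x^3 - 2x^2 + 8x + 8 vanishes at x = -2, -1, 2.
g''(x) = -6x^2 - 4x + 8. g''(-2) = -8 < 0 ⇒ local maximum; g''(-1) = 6 > 0 ⇒ local minimum; g''(2) = -24 < 0 ⇒ local maximum.
Thus g has its local minimum at x = -1, with value -17/6.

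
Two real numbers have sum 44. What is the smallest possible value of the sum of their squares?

With a + b = 44, a^2 + b^2 = a^2 + (44 − a)^2.
The derivative 2a − 2(44 − a) = 4a − 88 vanishes at a = 22; second derivative 4 > 0, a minimum.
The minimum is 2·(22)^2 = 968.

968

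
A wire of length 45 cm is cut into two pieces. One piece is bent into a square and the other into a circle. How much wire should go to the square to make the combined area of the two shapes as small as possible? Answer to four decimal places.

25.2045

Let x be the length used for the square. Square side x/4; circle radius (45−x)/(2π).
A(x) = (x/4)² + π·((45−x)/(2π))² = x²/16 + (45−x)²/(4π) for 0 ≤ x ≤ 45. A'(x) = x/8 − (45−x)/(2π) = 0 gives x = 4·45/(π+4) ≈ 25.2045.
A'' = 1/8 + 1/(2π) > 0, so this gives the minimum combined area; x ≈ 25.2045 cm to the square.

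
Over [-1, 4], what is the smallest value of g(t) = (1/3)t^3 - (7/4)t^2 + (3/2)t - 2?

The derivative is t^2 - (7/2)t + 3/2, which vanishes at t = 1/2 and t = 3.
Compare values at every candidate in [-1, 4]: g(-1) = -67/12; g(1/2) = -79/48; g(3) = -17/4; g(4) = -8/3.
Hence the absolute minimum is -67/12 at t = -1.

-67/12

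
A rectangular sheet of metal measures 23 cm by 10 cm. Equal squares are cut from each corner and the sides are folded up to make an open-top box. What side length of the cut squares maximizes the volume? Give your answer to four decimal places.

With cut size x, the volume is V(x) = x(23 − 2x)(10 − 2x) for 0 < x < 5.
V'(x) = 12x^2 − 132x + 230. Setting V'(x) = 0 gives x ≈ 2.1708 (the root in (0, 5)).
V''(x) = 24x − 132 is negative there, so this is the maximum; V ≈ 229.1859.

2.1708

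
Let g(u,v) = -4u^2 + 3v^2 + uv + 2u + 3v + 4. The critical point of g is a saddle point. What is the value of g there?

∂g/∂u = -8u + v + 2 = 0 and ∂g/∂v = u + 6v + 3 = 0, so (u, v) = (9/49, -26/49).
The Hessian has g_{uu} = -8, g_{vv} = 6, g_{uv} = 1, giving D = -49 < 0, so the point is a saddle point.
g(9/49, -26/49) = 166/49.

166/49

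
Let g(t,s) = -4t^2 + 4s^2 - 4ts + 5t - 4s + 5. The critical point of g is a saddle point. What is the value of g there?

89/20

∂g/∂t = -8t - 4s + 5 = 0 and ∂g/∂s = -4t + 8s - 4 = 0, so (t, s) = (3/10, 13/20).
The Hessian has g_{tt} = -8, g_{ss} = 8, g_{ts} = -4, giving D = -80 < 0, so the point is a saddle point.
g(3/10, 13/20) = 89/20.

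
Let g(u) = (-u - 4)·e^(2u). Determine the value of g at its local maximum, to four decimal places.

0.0001

g'(u) = (-1)·e^(2u) + (-u - 4)·2·e^(2u) = (-2u - 9)·e^(2u). Since e^(2u) > 0, the only critical point is u = -9/2.
g''(-9/2) has the same sign as -2 < 0, so this is a local maximum.
g(-9/2) = (1/2)·e^(-9) ≈ 0.0001.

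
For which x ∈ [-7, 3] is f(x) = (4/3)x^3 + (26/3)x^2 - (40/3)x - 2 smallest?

f'(x) = 4x^2 + (52/3)x - 40/3, which vanishes at x = -5 and x = 2/3.
Compare values at every candidate in [-7, 3]: f(-7) = 176/3, f(-5) = 344/3, f(2/3) = -538/81, f(3) = 72.
So the minimum is f(2/3) = -538/81.

2/3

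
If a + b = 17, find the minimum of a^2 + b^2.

With a + b = 17, a^2 + b^2 = a^2 + (17 − a)^2.
The derivative 2a − 2(17 − a) = 4a − 34 vanishes at a = 17/2; second derivative 4 > 0, a minimum.
The minimum is 2·(17/2)^2 = 289/2.

289/2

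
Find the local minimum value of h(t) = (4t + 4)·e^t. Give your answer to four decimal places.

-0.5413

h'(t) = 4·e^t + (4t + 4)·1·e^t = (4t + 8)·e^t. Since e^t > 0, the only critical point is t = -2.
h''(-2) has the same sign as 4 > 0, so this is a local minimum.
h(-2) = (-4)·e^(-2) ≈ -0.5413.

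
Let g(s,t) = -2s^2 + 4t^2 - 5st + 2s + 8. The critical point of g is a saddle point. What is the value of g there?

∂g/∂s = -4s - 5t + 2 = 0 and ∂g/∂t = -5s + 8t = 0, so (s, t) = (16/57, 10/57).
The Hessian has g_{ss} = -4, g_{tt} = 8, g_{st} = -5, giving D = -57 < 0, so the point is a saddle point.
g(16/57, 10/57) = 472/57.

472/57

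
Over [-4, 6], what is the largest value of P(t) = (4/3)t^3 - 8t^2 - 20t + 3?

41/3

Differentiating, P'(t) = 4t^2 - 16t - 20; which vanishes at t = -1 and t = 5.
Evaluating at the critical points and endpoints: P(-4) = -391/3; P(-1) = 41/3; P(5) = -391/3; P(6) = -117.
The maximum over the interval is 41/3, attained at t = -1.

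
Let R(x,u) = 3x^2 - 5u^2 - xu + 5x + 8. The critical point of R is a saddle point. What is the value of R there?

∂R/∂x = 6x - u + 5 = 0 and ∂R/∂u = -x - 10u = 0, so (x, u) = (-50/61, 5/61).
The Hessian has R_{xx} = 6, R_{uu} = -10, R_{xu} = -1, giving D = -61 < 0, so the point is a saddle point.
R(-50/61, 5/61) = 363/61.

363/61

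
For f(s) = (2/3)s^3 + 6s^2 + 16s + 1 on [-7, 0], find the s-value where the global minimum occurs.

-7

The derivative is 2s^2 + 12s + 16, which vanishes at s = -4 and s = -2.
Compare values at every candidate in [-7, 0]: f(-7) = -137/3; f(-4) = -29/3; f(-2) = -37/3; f(0) = 1.
So the minimum is f(-7) = -137/3.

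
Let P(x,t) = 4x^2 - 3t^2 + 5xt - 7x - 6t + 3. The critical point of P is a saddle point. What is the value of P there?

6/73

∂P/∂x = 8x + 5t - 7 = 0 and ∂P/∂t = 5x - 6t - 6 = 0, so (x, t) = (72/73, -13/73).
The Hessian has P_{xx} = 8, P_{tt} = -6, P_{xt} = 5, giving D = -73 < 0, so the point is a saddle point.
P(72/73, -13/73) = 6/73.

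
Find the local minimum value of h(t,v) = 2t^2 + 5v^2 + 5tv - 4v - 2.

∂h/∂t = 4t + 5v = 0 and ∂h/∂v = 5t + 10v - 4 = 0, so (t, v) = (-4/3, 16/15).
The Hessian has h_{tt} = 4, h_{vv} = 10, h_{tv} = 5, giving D = 15 > 0 with h_{tt} > 0, so the point is a local minimum.
h(-4/3, 16/15) = -62/15.

-62/15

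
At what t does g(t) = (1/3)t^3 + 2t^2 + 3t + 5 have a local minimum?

-1

g'(t) = t^2 + 4t + 3 = 0 at t = -3, -1.
g''(t) = 2t + 4. g''(-3) = -2 < 0 ⇒ local maximum; g''(-1) = 2 > 0 ⇒ local minimum.
So the local minimum value is g(-1) = 11/3.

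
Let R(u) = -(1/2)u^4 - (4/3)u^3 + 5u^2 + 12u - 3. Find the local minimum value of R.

-55/6

R'(u) = -2u^3 - 4u^2 + 10u + 12. Setting R'(u) = 0 gives u ∈ {-3, -1, 2}.
Second-derivative test with R''(u) = -6u^2 - 8u + 10: R''(-3) = -20 < 0 ⇒ local maximum; R''(-1) = 12 > 0 ⇒ local minimum; R''(2) = -30 < 0 ⇒ local maximum.
Thus R has its local minimum at u = -1, with value -55/6.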